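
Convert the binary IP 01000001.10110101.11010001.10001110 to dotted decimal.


01000001 = 65
10110101 = 181
11010001 = 209
10001110 = 142
IP: 65.181.209.142


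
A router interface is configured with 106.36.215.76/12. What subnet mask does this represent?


/12 means 12 network bits, 20 host bits
Binary: 11111111111100000000000000000000
Mask: 255.240.0.0


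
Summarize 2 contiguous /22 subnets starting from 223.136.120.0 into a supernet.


Original prefix: /22
Number of subnets: 2 = 2^1
New prefix = 22 - 1 = 21
Supernet: 223.136.120.0/21


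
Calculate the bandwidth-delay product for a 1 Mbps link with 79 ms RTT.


BDP = bandwidth * RTT
= 1 Mbps * 79 ms
= 1 * 1e6 * 79 / 1000 bits
= 79000 bits
= 9875 bytes
= 9.6436 KB
BDP = 79000 bits (9875 bytes)


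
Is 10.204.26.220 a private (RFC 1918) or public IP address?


RFC 1918 private ranges:
  10.0.0.0/8 (10.0.0.0 - 10.255.255.255)
  172.16.0.0/12 (172.16.0.0 - 172.31.255.255)
  192.168.0.0/16 (192.168.0.0 - 192.168.255.255)
Private (in 10.0.0.0/8)


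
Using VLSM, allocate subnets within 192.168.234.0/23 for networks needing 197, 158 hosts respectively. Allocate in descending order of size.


197 hosts -> /24 (254 usable): 192.168.234.0/24
158 hosts -> /24 (254 usable): 192.168.235.0/24
Allocation: 192.168.234.0/24 (197 hosts, 254 usable); 192.168.235.0/24 (158 hosts, 254 usable)


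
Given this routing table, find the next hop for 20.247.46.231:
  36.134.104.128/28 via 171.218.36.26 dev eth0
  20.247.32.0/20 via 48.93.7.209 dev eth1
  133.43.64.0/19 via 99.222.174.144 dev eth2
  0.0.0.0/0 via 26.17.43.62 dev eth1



Longest prefix match for 20.247.46.231:
  /28 36.134.104.128: no
  /20 20.247.32.0: MATCH
  /19 133.43.64.0: no
  /0 0.0.0.0: MATCH
Selected: next-hop 48.93.7.209 via eth1 (matched /20)


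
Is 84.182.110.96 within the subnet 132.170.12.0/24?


Subnet network: 132.170.12.0
Test IP AND mask: 84.182.110.0
No, 84.182.110.96 is not in 132.170.12.0/24


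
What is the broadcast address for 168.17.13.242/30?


Network: 168.17.13.240/30
Host bits = 2
Set all host bits to 1:
Broadcast: 168.17.13.243


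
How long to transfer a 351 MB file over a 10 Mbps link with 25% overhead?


Effective throughput = 10 * (1 - 25/100) = 7.5 Mbps
File size in Mb = 351 * 8 = 2808 Mb
Time = 2808 / 7.5
Time = 374.4 seconds


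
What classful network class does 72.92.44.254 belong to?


First octet: 72
Binary: 01001000
0xxxxxxx -> Class A (1-126)
Class A, default mask 255.0.0.0 (/8)


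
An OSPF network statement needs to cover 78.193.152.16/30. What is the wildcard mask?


Subnet mask: 255.255.255.252
Wildcard = 255.255.255.255 - subnet mask
255 - 255 = 0
255 - 255 = 0
255 - 255 = 0
255 - 252 = 3
Wildcard: 0.0.0.3


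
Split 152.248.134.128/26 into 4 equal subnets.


New prefix = 26 + 2 = 28
Each subnet has 16 addresses
  152.248.134.128/28
  152.248.134.144/28
  152.248.134.160/28
  152.248.134.176/28
Subnets: 152.248.134.128/28, 152.248.134.144/28, 152.248.134.160/28, 152.248.134.176/28


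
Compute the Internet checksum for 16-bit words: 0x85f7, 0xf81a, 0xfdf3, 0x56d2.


Sum all words (with carry folding):
+ 0x85f7 = 0x85f7
+ 0xf81a = 0x7e12
+ 0xfdf3 = 0x7c06
+ 0x56d2 = 0xd2d8
One's complement: ~0xd2d8
Checksum = 0x2d27


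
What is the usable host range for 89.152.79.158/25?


Network: 89.152.79.128
Broadcast: 89.152.79.255
First usable = network + 1
Last usable = broadcast - 1
Range: 89.152.79.129 to 89.152.79.254


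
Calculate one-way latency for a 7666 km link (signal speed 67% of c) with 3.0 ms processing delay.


Speed = 0.67 * 3e5 km/s = 201000 km/s
Propagation delay = 7666 / 201000 = 0.0381 s = 38.1393 ms
Processing delay = 3.0 ms
Total one-way latency = 41.1393 ms


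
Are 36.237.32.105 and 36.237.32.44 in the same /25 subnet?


Mask: 255.255.255.128
36.237.32.105 AND mask = 36.237.32.0
36.237.32.44 AND mask = 36.237.32.0
Yes, same subnet (36.237.32.0)


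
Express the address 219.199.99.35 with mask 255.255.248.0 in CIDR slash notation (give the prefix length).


Binary: 11111111.11111111.11111000.00000000
Count leading 1s
Prefix: /21


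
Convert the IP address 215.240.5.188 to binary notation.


215 = 11010111
240 = 11110000
5 = 00000101
188 = 10111100
Binary: 11010111.11110000.00000101.10111100


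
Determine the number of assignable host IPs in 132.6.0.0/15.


Host bits = 32 - 15 = 17
Total addresses = 2^17 = 131072
Usable = total - 2 (network and broadcast)
Usable hosts: 131070


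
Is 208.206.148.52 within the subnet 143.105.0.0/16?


Subnet network: 143.105.0.0
Test IP AND mask: 208.206.0.0
No, 208.206.148.52 is not in 143.105.0.0/16


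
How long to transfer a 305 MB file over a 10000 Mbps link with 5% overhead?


Effective throughput = 10000 * (1 - 5/100) = 9500 Mbps
File size in Mb = 305 * 8 = 2440 Mb
Time = 2440 / 9500
Time = 0.2568 seconds


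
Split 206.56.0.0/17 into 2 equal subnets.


New prefix = 17 + 1 = 18
Each subnet has 16384 addresses
  206.56.0.0/18
  206.56.64.0/18
Subnets: 206.56.0.0/18, 206.56.64.0/18


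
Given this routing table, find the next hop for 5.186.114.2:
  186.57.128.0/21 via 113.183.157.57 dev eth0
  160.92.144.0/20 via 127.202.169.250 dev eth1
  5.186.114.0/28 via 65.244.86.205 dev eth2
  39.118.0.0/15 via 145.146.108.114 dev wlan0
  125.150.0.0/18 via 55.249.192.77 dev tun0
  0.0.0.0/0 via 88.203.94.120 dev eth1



Longest prefix match for 5.186.114.2:
  /21 186.57.128.0: no
  /20 160.92.144.0: no
  /28 5.186.114.0: MATCH
  /15 39.118.0.0: no
  /18 125.150.0.0: no
  /0 0.0.0.0: MATCH
Selected: next-hop 65.244.86.205 via eth2 (matched /28)


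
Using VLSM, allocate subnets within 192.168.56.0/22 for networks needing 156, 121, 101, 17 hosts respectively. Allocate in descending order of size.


156 hosts -> /24 (254 usable): 192.168.56.0/24
121 hosts -> /25 (126 usable): 192.168.57.0/25
101 hosts -> /25 (126 usable): 192.168.57.128/25
17 hosts -> /27 (30 usable): 192.168.58.0/27
Allocation: 192.168.56.0/24 (156 hosts, 254 usable); 192.168.57.0/25 (121 hosts, 126 usable); 192.168.57.128/25 (101 hosts, 126 usable); 192.168.58.0/27 (17 hosts, 30 usable)


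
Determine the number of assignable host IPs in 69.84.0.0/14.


Host bits = 32 - 14 = 18
Total addresses = 2^18 = 262144
Usable = total - 2 (network and broadcast)
Usable hosts: 262142


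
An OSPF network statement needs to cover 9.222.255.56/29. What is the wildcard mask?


Subnet mask: 255.255.255.248
Wildcard = 255.255.255.255 - subnet mask
255 - 255 = 0
255 - 255 = 0
255 - 255 = 0
255 - 248 = 7
Wildcard: 0.0.0.7


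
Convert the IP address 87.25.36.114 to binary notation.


87 = 01010111
25 = 00011001
36 = 00100100
114 = 01110010
Binary: 01010111.00011001.00100100.01110010


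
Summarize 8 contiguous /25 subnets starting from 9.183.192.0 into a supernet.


Original prefix: /25
Number of subnets: 8 = 2^3
New prefix = 25 - 3 = 22
Supernet: 9.183.192.0/22


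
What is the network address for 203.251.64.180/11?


IP:   11001011.11111011.01000000.10110100
Mask: 11111111.11100000.00000000.00000000
AND operation:
Net:  11001011.11100000.00000000.00000000
Network: 203.224.0.0/11


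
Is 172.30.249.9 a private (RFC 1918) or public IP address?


RFC 1918 private ranges:
  10.0.0.0/8 (10.0.0.0 - 10.255.255.255)
  172.16.0.0/12 (172.16.0.0 - 172.31.255.255)
  192.168.0.0/16 (192.168.0.0 - 192.168.255.255)
Private (in 172.16.0.0/12)


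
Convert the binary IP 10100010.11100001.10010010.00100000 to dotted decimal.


10100010 = 162
11100001 = 225
10010010 = 146
00100000 = 32
IP: 162.225.146.32


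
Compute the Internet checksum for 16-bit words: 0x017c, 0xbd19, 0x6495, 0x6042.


Sum all words (with carry folding):
+ 0x017c = 0x017c
+ 0xbd19 = 0xbe95
+ 0x6495 = 0x232b
+ 0x6042 = 0x836d
One's complement: ~0x836d
Checksum = 0x7c92


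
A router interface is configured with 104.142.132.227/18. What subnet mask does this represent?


/18 means 18 network bits, 14 host bits
Binary: 11111111111111111100000000000000
Mask: 255.255.192.0


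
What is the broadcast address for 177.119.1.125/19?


Network: 177.119.0.0/19
Host bits = 13
Set all host bits to 1:
Broadcast: 177.119.31.255


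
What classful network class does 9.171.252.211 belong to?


First octet: 9
Binary: 00001001
0xxxxxxx -> Class A (1-126)
Class A, default mask 255.0.0.0 (/8)


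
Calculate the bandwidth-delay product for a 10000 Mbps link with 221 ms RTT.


BDP = bandwidth * RTT
= 10000 Mbps * 221 ms
= 10000 * 1e6 * 221 / 1000 bits
= 2210000000 bits
= 276250000 bytes
= 269775.3906 KB
BDP = 2210000000 bits (276250000 bytes)


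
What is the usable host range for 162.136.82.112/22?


Network: 162.136.80.0
Broadcast: 162.136.83.255
First usable = network + 1
Last usable = broadcast - 1
Range: 162.136.80.1 to 162.136.83.254


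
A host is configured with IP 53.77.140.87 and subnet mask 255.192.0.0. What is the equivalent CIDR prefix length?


Binary: 11111111.11000000.00000000.00000000
Count leading 1s
Prefix: /10


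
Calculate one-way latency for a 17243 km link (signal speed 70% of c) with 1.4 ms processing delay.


Speed = 0.7 * 3e5 km/s = 210000 km/s
Propagation delay = 17243 / 210000 = 0.0821 s = 82.1095 ms
Processing delay = 1.4 ms
Total one-way latency = 83.5095 ms


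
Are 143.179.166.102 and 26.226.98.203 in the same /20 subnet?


Mask: 255.255.240.0
143.179.166.102 AND mask = 143.179.160.0
26.226.98.203 AND mask = 26.226.96.0
No, different subnets (143.179.160.0 vs 26.226.96.0)


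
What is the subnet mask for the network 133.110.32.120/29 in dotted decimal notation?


/29 means 29 network bits, 3 host bits
Binary: 11111111111111111111111111111000
Mask: 255.255.255.248


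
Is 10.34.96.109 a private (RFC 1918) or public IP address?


RFC 1918 private ranges:
  10.0.0.0/8 (10.0.0.0 - 10.255.255.255)
  172.16.0.0/12 (172.16.0.0 - 172.31.255.255)
  192.168.0.0/16 (192.168.0.0 - 192.168.255.255)
Private (in 10.0.0.0/8)


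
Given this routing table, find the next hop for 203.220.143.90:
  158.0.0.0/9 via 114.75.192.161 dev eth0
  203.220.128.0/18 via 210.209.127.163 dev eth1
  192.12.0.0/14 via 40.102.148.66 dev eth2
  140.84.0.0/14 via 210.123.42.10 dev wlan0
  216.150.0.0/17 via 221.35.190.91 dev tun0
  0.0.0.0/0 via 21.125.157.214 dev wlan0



Longest prefix match for 203.220.143.90:
  /9 158.0.0.0: no
  /18 203.220.128.0: MATCH
  /14 192.12.0.0: no
  /14 140.84.0.0: no
  /17 216.150.0.0: no
  /0 0.0.0.0: MATCH
Selected: next-hop 210.209.127.163 via eth1 (matched /18)


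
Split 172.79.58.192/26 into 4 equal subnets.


New prefix = 26 + 2 = 28
Each subnet has 16 addresses
  172.79.58.192/28
  172.79.58.208/28
  172.79.58.224/28
  172.79.58.240/28
Subnets: 172.79.58.192/28, 172.79.58.208/28, 172.79.58.224/28, 172.79.58.240/28


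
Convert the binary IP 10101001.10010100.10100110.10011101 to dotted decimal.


10101001 = 169
10010100 = 148
10100110 = 166
10011101 = 157
IP: 169.148.166.157


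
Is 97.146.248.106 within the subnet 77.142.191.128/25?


Subnet network: 77.142.191.128
Test IP AND mask: 97.146.248.0
No, 97.146.248.106 is not in 77.142.191.128/25


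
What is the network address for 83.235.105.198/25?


IP:   01010011.11101011.01101001.11000110
Mask: 11111111.11111111.11111111.10000000
AND operation:
Net:  01010011.11101011.01101001.10000000
Network: 83.235.105.128/25


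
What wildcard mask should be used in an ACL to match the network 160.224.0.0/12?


Subnet mask: 255.240.0.0
Wildcard = 255.255.255.255 - subnet mask
255 - 255 = 0
255 - 240 = 15
255 - 0 = 255
255 - 0 = 255
Wildcard: 0.15.255.255


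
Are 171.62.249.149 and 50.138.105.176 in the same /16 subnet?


Mask: 255.255.0.0
171.62.249.149 AND mask = 171.62.0.0
50.138.105.176 AND mask = 50.138.0.0
No, different subnets (171.62.0.0 vs 50.138.0.0)


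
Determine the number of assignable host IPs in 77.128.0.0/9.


Host bits = 32 - 9 = 23
Total addresses = 2^23 = 8388608
Usable = total - 2 (network and broadcast)
Usable hosts: 8388606


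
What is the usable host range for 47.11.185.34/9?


Network: 47.0.0.0
Broadcast: 47.127.255.255
First usable = network + 1
Last usable = broadcast - 1
Range: 47.0.0.1 to 47.127.255.254


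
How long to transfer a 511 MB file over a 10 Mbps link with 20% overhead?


Effective throughput = 10 * (1 - 20/100) = 8 Mbps
File size in Mb = 511 * 8 = 4088 Mb
Time = 4088 / 8
Time = 511 seconds


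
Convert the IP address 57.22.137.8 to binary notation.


57 = 00111001
22 = 00010110
137 = 10001001
8 = 00001000
Binary: 00111001.00010110.10001001.00001000


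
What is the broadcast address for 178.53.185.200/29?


Network: 178.53.185.200/29
Host bits = 3
Set all host bits to 1:
Broadcast: 178.53.185.207


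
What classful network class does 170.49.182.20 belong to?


First octet: 170
Binary: 10101010
10xxxxxx -> Class B (128-191)
Class B, default mask 255.255.0.0 (/16)


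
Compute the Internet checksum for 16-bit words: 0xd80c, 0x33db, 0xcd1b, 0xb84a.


Sum all words (with carry folding):
+ 0xd80c = 0xd80c
+ 0x33db = 0x0be8
+ 0xcd1b = 0xd903
+ 0xb84a = 0x914e
One's complement: ~0x914e
Checksum = 0x6eb1


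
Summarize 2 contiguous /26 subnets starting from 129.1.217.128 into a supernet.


Original prefix: /26
Number of subnets: 2 = 2^1
New prefix = 26 - 1 = 25
Supernet: 129.1.217.128/25


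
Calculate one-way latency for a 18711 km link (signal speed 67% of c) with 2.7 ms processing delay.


Speed = 0.67 * 3e5 km/s = 201000 km/s
Propagation delay = 18711 / 201000 = 0.0931 s = 93.0896 ms
Processing delay = 2.7 ms
Total one-way latency = 95.7896 ms


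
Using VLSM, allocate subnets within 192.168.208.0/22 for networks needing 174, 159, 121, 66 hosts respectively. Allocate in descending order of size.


174 hosts -> /24 (254 usable): 192.168.208.0/24
159 hosts -> /24 (254 usable): 192.168.209.0/24
121 hosts -> /25 (126 usable): 192.168.210.0/25
66 hosts -> /25 (126 usable): 192.168.210.128/25
Allocation: 192.168.208.0/24 (174 hosts, 254 usable); 192.168.209.0/24 (159 hosts, 254 usable); 192.168.210.0/25 (121 hosts, 126 usable); 192.168.210.128/25 (66 hosts, 126 usable)


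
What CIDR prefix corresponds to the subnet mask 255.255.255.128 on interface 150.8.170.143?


Binary: 11111111.11111111.11111111.10000000
Count leading 1s
Prefix: /25


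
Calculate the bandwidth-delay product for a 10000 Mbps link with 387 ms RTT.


BDP = bandwidth * RTT
= 10000 Mbps * 387 ms
= 10000 * 1e6 * 387 / 1000 bits
= 3870000000 bits
= 483750000 bytes
= 472412.1094 KB
BDP = 3870000000 bits (483750000 bytes)


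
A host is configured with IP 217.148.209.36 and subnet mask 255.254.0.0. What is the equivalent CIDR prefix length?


Binary: 11111111.11111110.00000000.00000000
Count leading 1s
Prefix: /15


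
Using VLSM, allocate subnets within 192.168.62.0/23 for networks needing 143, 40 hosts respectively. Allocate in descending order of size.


143 hosts -> /24 (254 usable): 192.168.62.0/24
40 hosts -> /26 (62 usable): 192.168.63.0/26
Allocation: 192.168.62.0/24 (143 hosts, 254 usable); 192.168.63.0/26 (40 hosts, 62 usable)


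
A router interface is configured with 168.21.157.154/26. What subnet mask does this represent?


/26 means 26 network bits, 6 host bits
Binary: 11111111111111111111111111000000
Mask: 255.255.255.192


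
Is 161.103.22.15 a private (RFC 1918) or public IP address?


RFC 1918 private ranges:
  10.0.0.0/8 (10.0.0.0 - 10.255.255.255)
  172.16.0.0/12 (172.16.0.0 - 172.31.255.255)
  192.168.0.0/16 (192.168.0.0 - 192.168.255.255)
Public (not in any RFC 1918 range)


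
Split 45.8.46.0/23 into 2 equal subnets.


New prefix = 23 + 1 = 24
Each subnet has 256 addresses
  45.8.46.0/24
  45.8.47.0/24
Subnets: 45.8.46.0/24, 45.8.47.0/24


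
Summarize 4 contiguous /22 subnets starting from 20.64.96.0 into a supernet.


Original prefix: /22
Number of subnets: 4 = 2^2
New prefix = 22 - 2 = 20
Supernet: 20.64.96.0/20


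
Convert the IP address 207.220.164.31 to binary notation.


207 = 11001111
220 = 11011100
164 = 10100100
31 = 00011111
Binary: 11001111.11011100.10100100.00011111


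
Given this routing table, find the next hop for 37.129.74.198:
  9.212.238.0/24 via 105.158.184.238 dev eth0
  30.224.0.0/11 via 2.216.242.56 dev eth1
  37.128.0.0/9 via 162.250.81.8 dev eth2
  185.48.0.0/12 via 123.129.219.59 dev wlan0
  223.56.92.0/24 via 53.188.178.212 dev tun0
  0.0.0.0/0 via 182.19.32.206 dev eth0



Longest prefix match for 37.129.74.198:
  /24 9.212.238.0: no
  /11 30.224.0.0: no
  /9 37.128.0.0: MATCH
  /12 185.48.0.0: no
  /24 223.56.92.0: no
  /0 0.0.0.0: MATCH
Selected: next-hop 162.250.81.8 via eth2 (matched /9)


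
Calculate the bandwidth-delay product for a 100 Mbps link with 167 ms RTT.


BDP = bandwidth * RTT
= 100 Mbps * 167 ms
= 100 * 1e6 * 167 / 1000 bits
= 16700000 bits
= 2087500 bytes
= 2038.5742 KB
BDP = 16700000 bits (2087500 bytes)


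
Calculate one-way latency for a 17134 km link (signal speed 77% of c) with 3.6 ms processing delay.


Speed = 0.77 * 3e5 km/s = 231000 km/s
Propagation delay = 17134 / 231000 = 0.0742 s = 74.1732 ms
Processing delay = 3.6 ms
Total one-way latency = 77.7732 ms


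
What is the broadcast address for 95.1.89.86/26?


Network: 95.1.89.64/26
Host bits = 6
Set all host bits to 1:
Broadcast: 95.1.89.127


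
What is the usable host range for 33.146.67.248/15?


Network: 33.146.0.0
Broadcast: 33.147.255.255
First usable = network + 1
Last usable = broadcast - 1
Range: 33.146.0.1 to 33.147.255.254


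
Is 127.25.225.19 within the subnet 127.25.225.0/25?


Subnet network: 127.25.225.0
Test IP AND mask: 127.25.225.0
Yes, 127.25.225.19 is in 127.25.225.0/25


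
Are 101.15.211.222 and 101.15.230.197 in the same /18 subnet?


Mask: 255.255.192.0
101.15.211.222 AND mask = 101.15.192.0
101.15.230.197 AND mask = 101.15.192.0
Yes, same subnet (101.15.192.0)


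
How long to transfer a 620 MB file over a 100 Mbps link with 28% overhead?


Effective throughput = 100 * (1 - 28/100) = 72 Mbps
File size in Mb = 620 * 8 = 4960 Mb
Time = 4960 / 72
Time = 68.8889 seconds


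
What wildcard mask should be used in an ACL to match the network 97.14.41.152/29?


Subnet mask: 255.255.255.248
Wildcard = 255.255.255.255 - subnet mask
255 - 255 = 0
255 - 255 = 0
255 - 255 = 0
255 - 248 = 7
Wildcard: 0.0.0.7


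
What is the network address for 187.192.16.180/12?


IP:   10111011.11000000.00010000.10110100
Mask: 11111111.11110000.00000000.00000000
AND operation:
Net:  10111011.11000000.00000000.00000000
Network: 187.192.0.0/12


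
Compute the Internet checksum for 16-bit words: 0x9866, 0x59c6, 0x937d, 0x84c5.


Sum all words (with carry folding):
+ 0x9866 = 0x9866
+ 0x59c6 = 0xf22c
+ 0x937d = 0x85aa
+ 0x84c5 = 0x0a70
One's complement: ~0x0a70
Checksum = 0xf58f


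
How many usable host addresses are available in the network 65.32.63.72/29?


Host bits = 32 - 29 = 3
Total addresses = 2^3 = 8
Usable = total - 2 (network and broadcast)
Usable hosts: 6


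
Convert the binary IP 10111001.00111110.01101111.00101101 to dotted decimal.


10111001 = 185
00111110 = 62
01101111 = 111
00101101 = 45
IP: 185.62.111.45


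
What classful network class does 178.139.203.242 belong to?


First octet: 178
Binary: 10110010
10xxxxxx -> Class B (128-191)
Class B, default mask 255.255.0.0 (/16)


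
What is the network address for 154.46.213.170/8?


IP:   10011010.00101110.11010101.10101010
Mask: 11111111.00000000.00000000.00000000
AND operation:
Net:  10011010.00000000.00000000.00000000
Network: 154.0.0.0/8


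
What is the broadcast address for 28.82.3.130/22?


Network: 28.82.0.0/22
Host bits = 10
Set all host bits to 1:
Broadcast: 28.82.3.255


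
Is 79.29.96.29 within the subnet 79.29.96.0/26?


Subnet network: 79.29.96.0
Test IP AND mask: 79.29.96.0
Yes, 79.29.96.29 is in 79.29.96.0/26


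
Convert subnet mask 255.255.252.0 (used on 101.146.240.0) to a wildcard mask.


Subnet mask: 255.255.252.0
Wildcard = 255.255.255.255 - subnet mask
255 - 255 = 0
255 - 255 = 0
255 - 252 = 3
255 - 0 = 255
Wildcard: 0.0.3.255


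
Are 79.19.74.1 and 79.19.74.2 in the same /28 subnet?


Mask: 255.255.255.240
79.19.74.1 AND mask = 79.19.74.0
79.19.74.2 AND mask = 79.19.74.0
Yes, same subnet (79.19.74.0)


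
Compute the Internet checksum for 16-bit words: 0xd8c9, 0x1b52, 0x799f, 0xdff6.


Sum all words (with carry folding):
+ 0xd8c9 = 0xd8c9
+ 0x1b52 = 0xf41b
+ 0x799f = 0x6dbb
+ 0xdff6 = 0x4db2
One's complement: ~0x4db2
Checksum = 0xb24d


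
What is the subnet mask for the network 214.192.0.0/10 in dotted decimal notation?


/10 means 10 network bits, 22 host bits
Binary: 11111111110000000000000000000000
Mask: 255.192.0.0


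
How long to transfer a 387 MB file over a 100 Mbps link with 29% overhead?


Effective throughput = 100 * (1 - 29/100) = 71 Mbps
File size in Mb = 387 * 8 = 3096 Mb
Time = 3096 / 71
Time = 43.6056 seconds


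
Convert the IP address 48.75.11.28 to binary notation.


48 = 00110000
75 = 01001011
11 = 00001011
28 = 00011100
Binary: 00110000.01001011.00001011.00011100


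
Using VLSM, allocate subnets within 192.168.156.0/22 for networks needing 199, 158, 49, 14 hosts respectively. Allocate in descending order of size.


199 hosts -> /24 (254 usable): 192.168.156.0/24
158 hosts -> /24 (254 usable): 192.168.157.0/24
49 hosts -> /26 (62 usable): 192.168.158.0/26
14 hosts -> /28 (14 usable): 192.168.158.64/28
Allocation: 192.168.156.0/24 (199 hosts, 254 usable); 192.168.157.0/24 (158 hosts, 254 usable); 192.168.158.0/26 (49 hosts, 62 usable); 192.168.158.64/28 (14 hosts, 14 usable)


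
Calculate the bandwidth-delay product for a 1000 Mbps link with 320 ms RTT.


BDP = bandwidth * RTT
= 1000 Mbps * 320 ms
= 1000 * 1e6 * 320 / 1000 bits
= 320000000 bits
= 40000000 bytes
= 39062.5 KB
BDP = 320000000 bits (40000000 bytes)


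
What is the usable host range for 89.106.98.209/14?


Network: 89.104.0.0
Broadcast: 89.107.255.255
First usable = network + 1
Last usable = broadcast - 1
Range: 89.104.0.1 to 89.107.255.254


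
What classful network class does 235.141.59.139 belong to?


First octet: 235
Binary: 11101011
1110xxxx -> Class D (224-239)
Class D (multicast), default mask N/A


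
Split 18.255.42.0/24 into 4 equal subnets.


New prefix = 24 + 2 = 26
Each subnet has 64 addresses
  18.255.42.0/26
  18.255.42.64/26
  18.255.42.128/26
  18.255.42.192/26
Subnets: 18.255.42.0/26, 18.255.42.64/26, 18.255.42.128/26, 18.255.42.192/26


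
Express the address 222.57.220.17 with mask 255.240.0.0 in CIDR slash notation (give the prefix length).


Binary: 11111111.11110000.00000000.00000000
Count leading 1s
Prefix: /12


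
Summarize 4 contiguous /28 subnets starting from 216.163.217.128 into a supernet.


Original prefix: /28
Number of subnets: 4 = 2^2
New prefix = 28 - 2 = 26
Supernet: 216.163.217.128/26


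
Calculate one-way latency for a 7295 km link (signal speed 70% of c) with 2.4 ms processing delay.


Speed = 0.7 * 3e5 km/s = 210000 km/s
Propagation delay = 7295 / 210000 = 0.0347 s = 34.7381 ms
Processing delay = 2.4 ms
Total one-way latency = 37.1381 ms


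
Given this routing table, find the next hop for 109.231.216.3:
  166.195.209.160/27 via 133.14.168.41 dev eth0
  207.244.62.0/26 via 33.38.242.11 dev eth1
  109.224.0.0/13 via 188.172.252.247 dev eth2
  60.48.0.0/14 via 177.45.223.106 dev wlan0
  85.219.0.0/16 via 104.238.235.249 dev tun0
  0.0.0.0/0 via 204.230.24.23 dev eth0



Longest prefix match for 109.231.216.3:
  /27 166.195.209.160: no
  /26 207.244.62.0: no
  /13 109.224.0.0: MATCH
  /14 60.48.0.0: no
  /16 85.219.0.0: no
  /0 0.0.0.0: MATCH
Selected: next-hop 188.172.252.247 via eth2 (matched /13)


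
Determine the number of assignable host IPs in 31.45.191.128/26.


Host bits = 32 - 26 = 6
Total addresses = 2^6 = 64
Usable = total - 2 (network and broadcast)
Usable hosts: 62


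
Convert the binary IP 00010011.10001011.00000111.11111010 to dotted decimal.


00010011 = 19
10001011 = 139
00000111 = 7
11111010 = 250
IP: 19.139.7.250


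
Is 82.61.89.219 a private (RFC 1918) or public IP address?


RFC 1918 private ranges:
  10.0.0.0/8 (10.0.0.0 - 10.255.255.255)
  172.16.0.0/12 (172.16.0.0 - 172.31.255.255)
  192.168.0.0/16 (192.168.0.0 - 192.168.255.255)
Public (not in any RFC 1918 range)


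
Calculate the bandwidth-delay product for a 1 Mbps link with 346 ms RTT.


BDP = bandwidth * RTT
= 1 Mbps * 346 ms
= 1 * 1e6 * 346 / 1000 bits
= 346000 bits
= 43250 bytes
= 42.2363 KB
BDP = 346000 bits (43250 bytes)


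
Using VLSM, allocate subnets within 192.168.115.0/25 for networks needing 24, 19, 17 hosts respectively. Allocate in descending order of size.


24 hosts -> /27 (30 usable): 192.168.115.0/27
19 hosts -> /27 (30 usable): 192.168.115.32/27
17 hosts -> /27 (30 usable): 192.168.115.64/27
Allocation: 192.168.115.0/27 (24 hosts, 30 usable); 192.168.115.32/27 (19 hosts, 30 usable); 192.168.115.64/27 (17 hosts, 30 usable)


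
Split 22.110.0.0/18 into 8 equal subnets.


New prefix = 18 + 3 = 21
Each subnet has 2048 addresses
  22.110.0.0/21
  22.110.8.0/21
  22.110.16.0/21
  22.110.24.0/21
  22.110.32.0/21
  22.110.40.0/21
  22.110.48.0/21
  22.110.56.0/21
Subnets: 22.110.0.0/21, 22.110.8.0/21, 22.110.16.0/21, 22.110.24.0/21, 22.110.32.0/21, 22.110.40.0/21, 22.110.48.0/21, 22.110.56.0/21


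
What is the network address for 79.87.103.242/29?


IP:   01001111.01010111.01100111.11110010
Mask: 11111111.11111111.11111111.11111000
AND operation:
Net:  01001111.01010111.01100111.11110000
Network: 79.87.103.240/29


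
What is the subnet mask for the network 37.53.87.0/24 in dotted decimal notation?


/24 means 24 network bits, 8 host bits
Binary: 11111111111111111111111100000000
Mask: 255.255.255.0


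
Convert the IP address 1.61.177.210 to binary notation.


1 = 00000001
61 = 00111101
177 = 10110001
210 = 11010010
Binary: 00000001.00111101.10110001.11010010


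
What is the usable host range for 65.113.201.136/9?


Network: 65.0.0.0
Broadcast: 65.127.255.255
First usable = network + 1
Last usable = broadcast - 1
Range: 65.0.0.1 to 65.127.255.254


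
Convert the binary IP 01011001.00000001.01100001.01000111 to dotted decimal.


01011001 = 89
00000001 = 1
01100001 = 97
01000111 = 71
IP: 89.1.97.71


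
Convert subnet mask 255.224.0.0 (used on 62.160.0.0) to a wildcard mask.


Subnet mask: 255.224.0.0
Wildcard = 255.255.255.255 - subnet mask
255 - 255 = 0
255 - 224 = 31
255 - 0 = 255
255 - 0 = 255
Wildcard: 0.31.255.255


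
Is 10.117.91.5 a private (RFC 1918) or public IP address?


RFC 1918 private ranges:
  10.0.0.0/8 (10.0.0.0 - 10.255.255.255)
  172.16.0.0/12 (172.16.0.0 - 172.31.255.255)
  192.168.0.0/16 (192.168.0.0 - 192.168.255.255)
Private (in 10.0.0.0/8)


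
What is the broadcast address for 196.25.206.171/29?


Network: 196.25.206.168/29
Host bits = 3
Set all host bits to 1:
Broadcast: 196.25.206.175


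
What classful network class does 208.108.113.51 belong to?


First octet: 208
Binary: 11010000
110xxxxx -> Class C (192-223)
Class C, default mask 255.255.255.0 (/24)


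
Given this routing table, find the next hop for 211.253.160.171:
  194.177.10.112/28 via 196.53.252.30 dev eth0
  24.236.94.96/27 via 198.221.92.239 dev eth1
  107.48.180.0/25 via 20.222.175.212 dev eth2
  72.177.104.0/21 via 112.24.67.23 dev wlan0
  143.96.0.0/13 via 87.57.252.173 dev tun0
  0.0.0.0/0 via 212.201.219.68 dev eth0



Longest prefix match for 211.253.160.171:
  /28 194.177.10.112: no
  /27 24.236.94.96: no
  /25 107.48.180.0: no
  /21 72.177.104.0: no
  /13 143.96.0.0: no
  /0 0.0.0.0: MATCH
Selected: next-hop 212.201.219.68 via eth0 (matched /0)


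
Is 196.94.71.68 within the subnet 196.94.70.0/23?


Subnet network: 196.94.70.0
Test IP AND mask: 196.94.70.0
Yes, 196.94.71.68 is in 196.94.70.0/23


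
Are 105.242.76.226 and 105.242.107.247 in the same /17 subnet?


Mask: 255.255.128.0
105.242.76.226 AND mask = 105.242.0.0
105.242.107.247 AND mask = 105.242.0.0
Yes, same subnet (105.242.0.0)


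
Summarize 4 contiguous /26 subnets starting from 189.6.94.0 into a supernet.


Original prefix: /26
Number of subnets: 4 = 2^2
New prefix = 26 - 2 = 24
Supernet: 189.6.94.0/24


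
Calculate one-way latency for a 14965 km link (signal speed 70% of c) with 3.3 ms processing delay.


Speed = 0.7 * 3e5 km/s = 210000 km/s
Propagation delay = 14965 / 210000 = 0.0713 s = 71.2619 ms
Processing delay = 3.3 ms
Total one-way latency = 74.5619 ms


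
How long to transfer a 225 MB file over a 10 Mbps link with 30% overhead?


Effective throughput = 10 * (1 - 30/100) = 7 Mbps
File size in Mb = 225 * 8 = 1800 Mb
Time = 1800 / 7
Time = 257.1429 seconds


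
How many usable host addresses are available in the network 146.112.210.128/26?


Host bits = 32 - 26 = 6
Total addresses = 2^6 = 64
Usable = total - 2 (network and broadcast)
Usable hosts: 62


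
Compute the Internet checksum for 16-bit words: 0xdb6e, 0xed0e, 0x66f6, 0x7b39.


Sum all words (with carry folding):
+ 0xdb6e = 0xdb6e
+ 0xed0e = 0xc87d
+ 0x66f6 = 0x2f74
+ 0x7b39 = 0xaaad
One's complement: ~0xaaad
Checksum = 0x5552


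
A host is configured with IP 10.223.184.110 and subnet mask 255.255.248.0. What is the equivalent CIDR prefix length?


Binary: 11111111.11111111.11111000.00000000
Count leading 1s
Prefix: /21


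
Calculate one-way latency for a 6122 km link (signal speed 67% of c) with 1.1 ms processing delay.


Speed = 0.67 * 3e5 km/s = 201000 km/s
Propagation delay = 6122 / 201000 = 0.0305 s = 30.4577 ms
Processing delay = 1.1 ms
Total one-way latency = 31.5577 ms


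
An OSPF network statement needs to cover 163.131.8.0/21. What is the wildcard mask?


Subnet mask: 255.255.248.0
Wildcard = 255.255.255.255 - subnet mask
255 - 255 = 0
255 - 255 = 0
255 - 248 = 7
255 - 0 = 255
Wildcard: 0.0.7.255


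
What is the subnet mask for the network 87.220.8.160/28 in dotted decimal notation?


/28 means 28 network bits, 4 host bits
Binary: 11111111111111111111111111110000
Mask: 255.255.255.240


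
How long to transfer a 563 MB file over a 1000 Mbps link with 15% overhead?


Effective throughput = 1000 * (1 - 15/100) = 850 Mbps
File size in Mb = 563 * 8 = 4504 Mb
Time = 4504 / 850
Time = 5.2988 seconds


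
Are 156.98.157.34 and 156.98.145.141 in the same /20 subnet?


Mask: 255.255.240.0
156.98.157.34 AND mask = 156.98.144.0
156.98.145.141 AND mask = 156.98.144.0
Yes, same subnet (156.98.144.0)


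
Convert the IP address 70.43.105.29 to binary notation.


70 = 01000110
43 = 00101011
105 = 01101001
29 = 00011101
Binary: 01000110.00101011.01101001.00011101


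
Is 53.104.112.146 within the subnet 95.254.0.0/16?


Subnet network: 95.254.0.0
Test IP AND mask: 53.104.0.0
No, 53.104.112.146 is not in 95.254.0.0/16


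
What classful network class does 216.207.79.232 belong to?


First octet: 216
Binary: 11011000
110xxxxx -> Class C (192-223)
Class C, default mask 255.255.255.0 (/24)


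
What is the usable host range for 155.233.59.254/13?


Network: 155.232.0.0
Broadcast: 155.239.255.255
First usable = network + 1
Last usable = broadcast - 1
Range: 155.232.0.1 to 155.239.255.254


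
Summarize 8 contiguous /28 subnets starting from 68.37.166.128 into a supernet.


Original prefix: /28
Number of subnets: 8 = 2^3
New prefix = 28 - 3 = 25
Supernet: 68.37.166.128/25


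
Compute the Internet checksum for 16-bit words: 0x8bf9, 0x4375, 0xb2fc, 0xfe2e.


Sum all words (with carry folding):
+ 0x8bf9 = 0x8bf9
+ 0x4375 = 0xcf6e
+ 0xb2fc = 0x826b
+ 0xfe2e = 0x809a
One's complement: ~0x809a
Checksum = 0x7f65


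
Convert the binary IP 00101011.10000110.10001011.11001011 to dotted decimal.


00101011 = 43
10000110 = 134
10001011 = 139
11001011 = 203
IP: 43.134.139.203


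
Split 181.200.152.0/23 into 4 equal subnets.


New prefix = 23 + 2 = 25
Each subnet has 128 addresses
  181.200.152.0/25
  181.200.152.128/25
  181.200.153.0/25
  181.200.153.128/25
Subnets: 181.200.152.0/25, 181.200.152.128/25, 181.200.153.0/25, 181.200.153.128/25


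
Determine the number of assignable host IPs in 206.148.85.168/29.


Host bits = 32 - 29 = 3
Total addresses = 2^3 = 8
Usable = total - 2 (network and broadcast)
Usable hosts: 6


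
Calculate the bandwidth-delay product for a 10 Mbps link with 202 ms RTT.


BDP = bandwidth * RTT
= 10 Mbps * 202 ms
= 10 * 1e6 * 202 / 1000 bits
= 2020000 bits
= 252500 bytes
= 246.582 KB
BDP = 2020000 bits (252500 bytes)


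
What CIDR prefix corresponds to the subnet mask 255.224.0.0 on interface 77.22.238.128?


Binary: 11111111.11100000.00000000.00000000
Count leading 1s
Prefix: /11


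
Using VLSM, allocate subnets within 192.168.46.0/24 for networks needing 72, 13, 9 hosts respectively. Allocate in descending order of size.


72 hosts -> /25 (126 usable): 192.168.46.0/25
13 hosts -> /28 (14 usable): 192.168.46.128/28
9 hosts -> /28 (14 usable): 192.168.46.144/28
Allocation: 192.168.46.0/25 (72 hosts, 126 usable); 192.168.46.128/28 (13 hosts, 14 usable); 192.168.46.144/28 (9 hosts, 14 usable)


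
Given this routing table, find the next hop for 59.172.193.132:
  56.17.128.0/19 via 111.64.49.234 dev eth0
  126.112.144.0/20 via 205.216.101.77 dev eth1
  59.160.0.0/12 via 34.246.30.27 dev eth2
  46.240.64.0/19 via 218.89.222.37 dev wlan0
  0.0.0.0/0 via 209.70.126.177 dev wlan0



Longest prefix match for 59.172.193.132:
  /19 56.17.128.0: no
  /20 126.112.144.0: no
  /12 59.160.0.0: MATCH
  /19 46.240.64.0: no
  /0 0.0.0.0: MATCH
Selected: next-hop 34.246.30.27 via eth2 (matched /12)


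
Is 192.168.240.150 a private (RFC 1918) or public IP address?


RFC 1918 private ranges:
  10.0.0.0/8 (10.0.0.0 - 10.255.255.255)
  172.16.0.0/12 (172.16.0.0 - 172.31.255.255)
  192.168.0.0/16 (192.168.0.0 - 192.168.255.255)
Private (in 192.168.0.0/16)


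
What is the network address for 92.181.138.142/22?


IP:   01011100.10110101.10001010.10001110
Mask: 11111111.11111111.11111100.00000000
AND operation:
Net:  01011100.10110101.10001000.00000000
Network: 92.181.136.0/22


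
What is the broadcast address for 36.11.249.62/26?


Network: 36.11.249.0/26
Host bits = 6
Set all host bits to 1:
Broadcast: 36.11.249.63


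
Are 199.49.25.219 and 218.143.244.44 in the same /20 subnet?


Mask: 255.255.240.0
199.49.25.219 AND mask = 199.49.16.0
218.143.244.44 AND mask = 218.143.240.0
No, different subnets (199.49.16.0 vs 218.143.240.0)


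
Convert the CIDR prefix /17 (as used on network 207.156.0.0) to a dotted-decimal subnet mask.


/17 means 17 network bits, 15 host bits
Binary: 11111111111111111000000000000000
Mask: 255.255.128.0


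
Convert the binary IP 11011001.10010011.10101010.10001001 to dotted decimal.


11011001 = 217
10010011 = 147
10101010 = 170
10001001 = 137
IP: 217.147.170.137


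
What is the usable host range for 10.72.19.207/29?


Network: 10.72.19.200
Broadcast: 10.72.19.207
First usable = network + 1
Last usable = broadcast - 1
Range: 10.72.19.201 to 10.72.19.206


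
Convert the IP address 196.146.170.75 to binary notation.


196 = 11000100
146 = 10010010
170 = 10101010
75 = 01001011
Binary: 11000100.10010010.10101010.01001011


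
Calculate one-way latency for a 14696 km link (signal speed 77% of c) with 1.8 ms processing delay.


Speed = 0.77 * 3e5 km/s = 231000 km/s
Propagation delay = 14696 / 231000 = 0.0636 s = 63.619 ms
Processing delay = 1.8 ms
Total one-way latency = 65.419 ms


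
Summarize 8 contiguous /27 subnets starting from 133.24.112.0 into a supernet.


Original prefix: /27
Number of subnets: 8 = 2^3
New prefix = 27 - 3 = 24
Supernet: 133.24.112.0/24


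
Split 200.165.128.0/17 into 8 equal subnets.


New prefix = 17 + 3 = 20
Each subnet has 4096 addresses
  200.165.128.0/20
  200.165.144.0/20
  200.165.160.0/20
  200.165.176.0/20
  200.165.192.0/20
  200.165.208.0/20
  200.165.224.0/20
  200.165.240.0/20
Subnets: 200.165.128.0/20, 200.165.144.0/20, 200.165.160.0/20, 200.165.176.0/20, 200.165.192.0/20, 200.165.208.0/20, 200.165.224.0/20, 200.165.240.0/20


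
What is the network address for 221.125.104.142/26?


IP:   11011101.01111101.01101000.10001110
Mask: 11111111.11111111.11111111.11000000
AND operation:
Net:  11011101.01111101.01101000.10000000
Network: 221.125.104.128/26


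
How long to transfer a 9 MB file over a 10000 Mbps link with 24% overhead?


Effective throughput = 10000 * (1 - 24/100) = 7600 Mbps
File size in Mb = 9 * 8 = 72 Mb
Time = 72 / 7600
Time = 0.0095 seconds


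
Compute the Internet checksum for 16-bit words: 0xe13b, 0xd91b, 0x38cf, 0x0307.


Sum all words (with carry folding):
+ 0xe13b = 0xe13b
+ 0xd91b = 0xba57
+ 0x38cf = 0xf326
+ 0x0307 = 0xf62d
One's complement: ~0xf62d
Checksum = 0x09d2


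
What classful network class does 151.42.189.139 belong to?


First octet: 151
Binary: 10010111
10xxxxxx -> Class B (128-191)
Class B, default mask 255.255.0.0 (/16)


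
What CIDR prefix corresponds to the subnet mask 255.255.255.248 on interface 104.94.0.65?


Binary: 11111111.11111111.11111111.11111000
Count leading 1s
Prefix: /29


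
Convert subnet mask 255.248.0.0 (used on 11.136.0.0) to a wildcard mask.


Subnet mask: 255.248.0.0
Wildcard = 255.255.255.255 - subnet mask
255 - 255 = 0
255 - 248 = 7
255 - 0 = 255
255 - 0 = 255
Wildcard: 0.7.255.255


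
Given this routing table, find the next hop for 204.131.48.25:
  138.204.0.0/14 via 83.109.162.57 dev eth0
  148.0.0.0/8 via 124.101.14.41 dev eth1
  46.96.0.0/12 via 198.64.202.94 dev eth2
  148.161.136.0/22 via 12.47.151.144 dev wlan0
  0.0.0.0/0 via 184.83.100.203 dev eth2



Longest prefix match for 204.131.48.25:
  /14 138.204.0.0: no
  /8 148.0.0.0: no
  /12 46.96.0.0: no
  /22 148.161.136.0: no
  /0 0.0.0.0: MATCH
Selected: next-hop 184.83.100.203 via eth2 (matched /0)


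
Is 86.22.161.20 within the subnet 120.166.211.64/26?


Subnet network: 120.166.211.64
Test IP AND mask: 86.22.161.0
No, 86.22.161.20 is not in 120.166.211.64/26


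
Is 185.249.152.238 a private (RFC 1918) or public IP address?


RFC 1918 private ranges:
  10.0.0.0/8 (10.0.0.0 - 10.255.255.255)
  172.16.0.0/12 (172.16.0.0 - 172.31.255.255)
  192.168.0.0/16 (192.168.0.0 - 192.168.255.255)
Public (not in any RFC 1918 range)


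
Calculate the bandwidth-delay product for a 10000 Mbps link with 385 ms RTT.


BDP = bandwidth * RTT
= 10000 Mbps * 385 ms
= 10000 * 1e6 * 385 / 1000 bits
= 3850000000 bits
= 481250000 bytes
= 469970.7031 KB
BDP = 3850000000 bits (481250000 bytes)


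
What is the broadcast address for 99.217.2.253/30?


Network: 99.217.2.252/30
Host bits = 2
Set all host bits to 1:
Broadcast: 99.217.2.255


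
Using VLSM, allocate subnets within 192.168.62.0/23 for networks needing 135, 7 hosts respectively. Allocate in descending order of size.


135 hosts -> /24 (254 usable): 192.168.62.0/24
7 hosts -> /28 (14 usable): 192.168.63.0/28
Allocation: 192.168.62.0/24 (135 hosts, 254 usable); 192.168.63.0/28 (7 hosts, 14 usable)


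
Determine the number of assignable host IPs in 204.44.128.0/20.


Host bits = 32 - 20 = 12
Total addresses = 2^12 = 4096
Usable = total - 2 (network and broadcast)
Usable hosts: 4094


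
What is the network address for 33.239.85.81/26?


IP:   00100001.11101111.01010101.01010001
Mask: 11111111.11111111.11111111.11000000
AND operation:
Net:  00100001.11101111.01010101.01000000
Network: 33.239.85.64/26


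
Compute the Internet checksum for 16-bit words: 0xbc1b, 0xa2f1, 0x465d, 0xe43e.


Sum all words (with carry folding):
+ 0xbc1b = 0xbc1b
+ 0xa2f1 = 0x5f0d
+ 0x465d = 0xa56a
+ 0xe43e = 0x89a9
One's complement: ~0x89a9
Checksum = 0x7656
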